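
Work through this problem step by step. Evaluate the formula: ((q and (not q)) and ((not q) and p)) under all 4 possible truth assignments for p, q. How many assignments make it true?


Check all 4 assignments:
p=0, q=0: 0
p=0, q=1: 0
p=1, q=0: 0
p=1, q=1: 0
Count of True = 0

0


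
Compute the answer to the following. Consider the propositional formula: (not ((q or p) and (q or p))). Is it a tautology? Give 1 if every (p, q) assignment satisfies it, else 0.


Check all 4 assignments:
p=0, q=0: 1
p=0, q=1: 0
p=1, q=0: 0
p=1, q=1: 0
Satisfying count = 1/4.
Tautology iff count = 4: no.

0


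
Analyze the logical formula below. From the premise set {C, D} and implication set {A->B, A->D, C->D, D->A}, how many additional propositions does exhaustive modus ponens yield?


Initial facts: {C, D}
Apply modus ponens to closure:
  D and D->A  =>  A
  A and A->B  =>  B
Final known: {A, B, C, D}
New propositions: {A, B}
Count = 2

2


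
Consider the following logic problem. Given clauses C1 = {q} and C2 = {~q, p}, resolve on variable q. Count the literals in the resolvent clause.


Remove q from C1 and ~q from C2.
C1 remainder: {}
C2 remainder: {p}
Union (resolvent): {p}
Resolvent has 1 literal(s).

1


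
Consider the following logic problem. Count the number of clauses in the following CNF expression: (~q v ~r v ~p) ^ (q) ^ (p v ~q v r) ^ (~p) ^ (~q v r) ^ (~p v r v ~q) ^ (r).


A CNF formula is a conjunction of clauses.
Clauses are separated by ^.
Counting the conjuncts: 7 clauses.

7


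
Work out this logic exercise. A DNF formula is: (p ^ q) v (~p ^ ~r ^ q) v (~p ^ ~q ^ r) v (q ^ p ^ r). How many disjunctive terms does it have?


A DNF formula is a disjunction of terms (conjunctions).
Terms are separated by v.
Counting the disjuncts: 4 terms.

4


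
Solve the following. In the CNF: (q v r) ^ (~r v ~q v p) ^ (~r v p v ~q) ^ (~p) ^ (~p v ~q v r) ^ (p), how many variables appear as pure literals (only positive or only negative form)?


Check each variable for pure literal status:
p: mixed (not pure)
q: mixed (not pure)
r: mixed (not pure)
Pure literal count = 0

0


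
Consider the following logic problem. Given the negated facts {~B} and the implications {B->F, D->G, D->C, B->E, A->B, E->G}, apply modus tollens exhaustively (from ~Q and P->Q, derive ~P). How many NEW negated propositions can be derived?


Initial negated facts: {~B}
Apply modus tollens to closure:
  ~B and A->B  =>  ~A
Final negated: {~A, ~B}
New negations: {~A}
Count = 1

1


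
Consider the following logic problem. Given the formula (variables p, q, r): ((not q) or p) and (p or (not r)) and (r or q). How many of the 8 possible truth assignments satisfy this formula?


Evaluate all 8 assignments for p, q, r:
p=0, q=0, r=0: 0
p=0, q=0, r=1: 0
p=0, q=1, r=0: 0
p=0, q=1, r=1: 0
p=1, q=0, r=0: 0
p=1, q=0, r=1: 1
p=1, q=1, r=0: 1
p=1, q=1, r=1: 1
Satisfying count = 3

3


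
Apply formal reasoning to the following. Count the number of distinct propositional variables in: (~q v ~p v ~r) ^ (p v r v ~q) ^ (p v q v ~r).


Identify each variable that appears in the formula.
Variables found: p, q, r
Count = 3

3


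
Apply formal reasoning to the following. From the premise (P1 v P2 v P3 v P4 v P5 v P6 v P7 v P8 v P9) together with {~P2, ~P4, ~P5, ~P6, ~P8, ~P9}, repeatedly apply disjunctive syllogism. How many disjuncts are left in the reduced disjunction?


Original disjuncts (9): P1, P2, P3, P4, P5, P6, P7, P8, P9
Negated (eliminate): ~P2, ~P4, ~P5, ~P6, ~P8, ~P9
Remaining disjuncts: P1, P3, P7
Count = 9 - 6 = 3

3


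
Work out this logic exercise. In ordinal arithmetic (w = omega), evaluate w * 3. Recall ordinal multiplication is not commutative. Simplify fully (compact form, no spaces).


Compute w * 3.
Ordinal * is associative and left-distributive over +, but NOT commutative; for finite n>1, n*w = w but w*n stays w*n.
w * 3 means 3 copies of w concatenated: w*3.
Result = w*3

w*3


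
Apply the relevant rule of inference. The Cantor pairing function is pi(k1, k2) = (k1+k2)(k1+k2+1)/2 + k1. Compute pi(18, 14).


k1 + k2 = 32
(k1+k2)(k1+k2+1)/2 = 32 * 33 / 2 = 528
pi = 528 + 18 = 546

546


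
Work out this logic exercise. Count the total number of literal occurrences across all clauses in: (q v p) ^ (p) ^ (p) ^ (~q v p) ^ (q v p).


Counting literals in each clause:
Clause 1: 2 literal(s)
Clause 2: 1 literal(s)
Clause 3: 1 literal(s)
Clause 4: 2 literal(s)
Clause 5: 2 literal(s)
Total = 8

8


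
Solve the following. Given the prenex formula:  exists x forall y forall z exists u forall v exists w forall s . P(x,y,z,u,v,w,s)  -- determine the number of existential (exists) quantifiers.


Quantifier prefix: exists x forall y forall z exists u forall v exists w forall s
Mark each quantifier type:
  E U U E U E U
Universal count = 4, Existential count = 3
Asked for existential (exists) quantifiers: 3

3


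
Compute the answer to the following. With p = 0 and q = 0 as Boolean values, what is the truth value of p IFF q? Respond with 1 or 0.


p = 0, q = 0
Operation: p IFF q
Evaluate: 0 IFF 0 = 1

1


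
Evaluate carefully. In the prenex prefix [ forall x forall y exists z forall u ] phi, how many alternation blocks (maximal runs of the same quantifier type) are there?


Quantifier-type sequence: A A E A  (A=forall, E=exists)
Group into maximal same-type runs:
  Ax2 | Ex1 | Ax1
Number of blocks = 3

3


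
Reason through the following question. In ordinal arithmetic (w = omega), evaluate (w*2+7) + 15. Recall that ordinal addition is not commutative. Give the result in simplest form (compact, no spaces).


Compute (w*2+7) + 15.
Ordinal + is associative but NOT commutative; for finite n>0, n + w = w but w + n stays w+n.
By associativity: (w*2+7) + 15 = w*2 + (7+15) = w*2+22.
Result = w*2+22

w*2+22


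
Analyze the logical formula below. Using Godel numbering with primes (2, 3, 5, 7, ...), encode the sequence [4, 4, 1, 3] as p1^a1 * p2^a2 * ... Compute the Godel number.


Encode each element as an exponent of the corresponding prime:
  2^4 = 16
  3^4 = 81
  5^1 = 5
  7^3 = 343
Product = 16 * 81 * 5 * 343 = 2222640

2222640


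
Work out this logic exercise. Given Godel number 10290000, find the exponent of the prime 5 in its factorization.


Factorize 10290000 by dividing by 5 repeatedly.
Division steps: 5 divides 10290000 exactly 4 time(s).
Exponent of 5 = 4

4


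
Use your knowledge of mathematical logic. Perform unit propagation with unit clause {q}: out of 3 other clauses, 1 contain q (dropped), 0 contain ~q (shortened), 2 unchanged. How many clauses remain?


Satisfied (removed): 1
Shortened (remain): 0
Unchanged (remain): 2
Remaining = 0 + 2 = 2

2


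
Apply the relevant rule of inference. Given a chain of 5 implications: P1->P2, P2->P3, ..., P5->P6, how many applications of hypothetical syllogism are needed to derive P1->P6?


With 5 implications in a chain connecting 6 propositions:
P1->P2, P2->P3, ..., P5->P6
Steps needed = (number of implications) - 1 = 5 - 1 = 4

4


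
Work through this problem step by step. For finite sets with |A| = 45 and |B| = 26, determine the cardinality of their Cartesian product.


The Cartesian product A x B contains all ordered pairs (a, b).
|A x B| = |A| * |B| = 45 * 26 = 1170

1170


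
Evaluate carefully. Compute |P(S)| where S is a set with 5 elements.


The power set of a set with n elements has 2^n elements.
|P(S)| = 2^5 = 32

32


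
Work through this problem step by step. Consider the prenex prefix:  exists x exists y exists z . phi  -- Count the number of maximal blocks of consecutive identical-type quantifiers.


Quantifier-type sequence: E E E  (A=forall, E=exists)
Group into maximal same-type runs:
  Ex3
Number of blocks = 1

1


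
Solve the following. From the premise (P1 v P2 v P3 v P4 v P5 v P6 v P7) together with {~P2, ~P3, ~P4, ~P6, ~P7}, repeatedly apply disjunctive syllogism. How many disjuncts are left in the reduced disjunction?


Original disjuncts (7): P1, P2, P3, P4, P5, P6, P7
Negated (eliminate): ~P2, ~P3, ~P4, ~P6, ~P7
Remaining disjuncts: P1, P5
Count = 7 - 5 = 2

2


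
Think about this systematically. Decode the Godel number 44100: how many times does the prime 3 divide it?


Factorize 44100 by dividing by 3 repeatedly.
Division steps: 3 divides 44100 exactly 2 time(s).
Exponent of 3 = 2

2


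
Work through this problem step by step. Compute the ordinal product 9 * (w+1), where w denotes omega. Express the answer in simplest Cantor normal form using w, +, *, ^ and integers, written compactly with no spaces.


Compute 9 * (w+1).
Ordinal * is associative and left-distributive over +, but NOT commutative; for finite n>1, n*w = w but w*n stays w*n.
By left-distributivity: 9 * (w+1) = 9*w + 9*1 = w + 9 = w+9.
Result = w+9

w+9


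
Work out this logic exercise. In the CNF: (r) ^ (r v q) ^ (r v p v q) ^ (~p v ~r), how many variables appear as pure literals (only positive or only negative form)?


Check each variable for pure literal status:
p: mixed (not pure)
q: pure positive
r: mixed (not pure)
Pure literal count = 1

1


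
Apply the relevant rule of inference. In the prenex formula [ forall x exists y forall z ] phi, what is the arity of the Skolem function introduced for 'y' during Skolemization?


Quantifier prefix: forall x exists y forall z
'y' is existentially quantified at position 2.
Universal variables preceding it: x
Skolem function arity = 1

1


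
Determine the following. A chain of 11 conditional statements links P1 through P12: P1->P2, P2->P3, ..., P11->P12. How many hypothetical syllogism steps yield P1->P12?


With 11 implications in a chain connecting 12 propositions:
P1->P2, P2->P3, ..., P11->P12
Steps needed = (number of implications) - 1 = 11 - 1 = 10

10


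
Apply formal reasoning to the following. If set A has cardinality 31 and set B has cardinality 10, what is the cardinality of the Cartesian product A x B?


The Cartesian product A x B contains all ordered pairs (a, b).
|A x B| = |A| * |B| = 31 * 10 = 310

310


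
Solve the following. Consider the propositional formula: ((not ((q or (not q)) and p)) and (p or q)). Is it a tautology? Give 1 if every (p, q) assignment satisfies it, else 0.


Check all 4 assignments:
p=0, q=0: 0
p=0, q=1: 1
p=1, q=0: 0
p=1, q=1: 0
Satisfying count = 1/4.
Tautology iff count = 4: no.

0


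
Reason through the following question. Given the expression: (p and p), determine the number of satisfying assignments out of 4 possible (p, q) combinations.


Check all 4 assignments:
p=0, q=0: 0
p=0, q=1: 0
p=1, q=0: 1
p=1, q=1: 1
Count of True = 2

2


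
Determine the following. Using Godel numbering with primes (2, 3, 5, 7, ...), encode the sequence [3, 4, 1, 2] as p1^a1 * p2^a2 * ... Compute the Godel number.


Encode each element as an exponent of the corresponding prime:
  2^3 = 8
  3^4 = 81
  5^1 = 5
  7^2 = 49
Product = 8 * 81 * 5 * 49 = 158760

158760


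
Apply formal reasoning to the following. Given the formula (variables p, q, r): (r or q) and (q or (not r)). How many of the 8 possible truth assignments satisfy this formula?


Evaluate all 8 assignments for p, q, r:
p=0, q=0, r=0: 0
p=0, q=0, r=1: 0
p=0, q=1, r=0: 1
p=0, q=1, r=1: 1
p=1, q=0, r=0: 0
p=1, q=0, r=1: 0
p=1, q=1, r=0: 1
p=1, q=1, r=1: 1
Satisfying count = 4

4


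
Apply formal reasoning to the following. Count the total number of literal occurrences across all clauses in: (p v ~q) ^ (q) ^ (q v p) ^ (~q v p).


Counting literals in each clause:
Clause 1: 2 literal(s)
Clause 2: 1 literal(s)
Clause 3: 2 literal(s)
Clause 4: 2 literal(s)
Total = 7

7


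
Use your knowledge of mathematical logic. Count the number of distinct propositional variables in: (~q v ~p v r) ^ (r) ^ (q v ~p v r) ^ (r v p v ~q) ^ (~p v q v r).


Identify each variable that appears in the formula.
Variables found: p, q, r
Count = 3

3


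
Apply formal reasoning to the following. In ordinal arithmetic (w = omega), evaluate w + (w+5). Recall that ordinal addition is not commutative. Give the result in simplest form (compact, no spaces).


Compute w + (w+5).
Ordinal + is associative but NOT commutative; for finite n>0, n + w = w but w + n stays w+n.
w + (w+5) = (w+w) + 5 = w*2+5.
Result = w*2+5

w*2+5


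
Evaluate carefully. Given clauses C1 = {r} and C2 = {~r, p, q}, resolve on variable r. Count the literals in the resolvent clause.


Remove r from C1 and ~r from C2.
C1 remainder: {}
C2 remainder: {p, q}
Union (resolvent): {p, q}
Resolvent has 2 literal(s).

2


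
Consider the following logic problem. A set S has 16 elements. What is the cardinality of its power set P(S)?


The power set of a set with n elements has 2^n elements.
|P(S)| = 2^16 = 65536

65536


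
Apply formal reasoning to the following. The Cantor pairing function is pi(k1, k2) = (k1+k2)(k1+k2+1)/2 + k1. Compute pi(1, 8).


k1 + k2 = 9
(k1+k2)(k1+k2+1)/2 = 9 * 10 / 2 = 45
pi = 45 + 1 = 46

46


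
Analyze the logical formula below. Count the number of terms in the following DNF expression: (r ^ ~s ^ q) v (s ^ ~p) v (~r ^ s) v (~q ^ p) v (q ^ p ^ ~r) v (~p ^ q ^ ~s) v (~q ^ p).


A DNF formula is a disjunction of terms (conjunctions).
Terms are separated by v.
Counting the disjuncts: 7 terms.

7


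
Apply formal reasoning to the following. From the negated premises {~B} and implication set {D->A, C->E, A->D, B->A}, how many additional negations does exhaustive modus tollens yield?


Initial negated facts: {~B}
Apply modus tollens to closure:
  (no implication fires)
Final negated: {~B}
New negations: {(none)}
Count = 0

0


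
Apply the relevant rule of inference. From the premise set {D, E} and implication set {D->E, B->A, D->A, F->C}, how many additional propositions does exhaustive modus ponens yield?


Initial facts: {D, E}
Apply modus ponens to closure:
  D and D->A  =>  A
Final known: {A, D, E}
New propositions: {A}
Count = 1

1


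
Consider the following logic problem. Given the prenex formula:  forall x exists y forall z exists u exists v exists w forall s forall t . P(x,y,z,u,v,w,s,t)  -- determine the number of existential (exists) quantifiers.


Quantifier prefix: forall x exists y forall z exists u exists v exists w forall s forall t
Mark each quantifier type:
  U E U E E E U U
Universal count = 4, Existential count = 4
Asked for existential (exists) quantifiers: 4

4


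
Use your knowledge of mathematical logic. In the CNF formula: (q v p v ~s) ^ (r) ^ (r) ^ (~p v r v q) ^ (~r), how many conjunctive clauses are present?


A CNF formula is a conjunction of clauses.
Clauses are separated by ^.
Counting the conjuncts: 5 clauses.

5


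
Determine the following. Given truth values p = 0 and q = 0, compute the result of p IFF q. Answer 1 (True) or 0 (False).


p = 0, q = 0
Operation: p IFF q
Evaluate: 0 IFF 0 = 1

1


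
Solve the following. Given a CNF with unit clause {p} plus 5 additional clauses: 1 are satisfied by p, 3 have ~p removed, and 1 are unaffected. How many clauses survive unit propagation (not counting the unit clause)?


Satisfied (removed): 1
Shortened (remain): 3
Unchanged (remain): 1
Remaining = 3 + 1 = 4

4


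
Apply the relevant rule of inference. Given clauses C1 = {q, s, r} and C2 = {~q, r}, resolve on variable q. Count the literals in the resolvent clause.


Remove q from C1 and ~q from C2.
C1 remainder: {s, r}
C2 remainder: {r}
Union (resolvent): {r, s}
Resolvent has 2 literal(s).

2


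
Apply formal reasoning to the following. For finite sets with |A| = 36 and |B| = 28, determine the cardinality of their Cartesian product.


The Cartesian product A x B contains all ordered pairs (a, b).
|A x B| = |A| * |B| = 36 * 28 = 1008

1008


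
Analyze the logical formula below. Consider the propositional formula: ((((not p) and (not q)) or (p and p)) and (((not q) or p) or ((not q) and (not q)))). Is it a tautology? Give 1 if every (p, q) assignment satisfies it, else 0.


Check all 4 assignments:
p=0, q=0: 1
p=0, q=1: 0
p=1, q=0: 1
p=1, q=1: 1
Satisfying count = 3/4.
Tautology iff count = 4: no.

0


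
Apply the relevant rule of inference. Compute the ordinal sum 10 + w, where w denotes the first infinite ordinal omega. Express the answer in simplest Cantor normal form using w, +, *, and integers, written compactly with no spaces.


Compute 10 + w.
Ordinal + is associative but NOT commutative; for finite n>0, n + w = w but w + n stays w+n.
Any finite left addend is absorbed by w on the right: 10 + w = w.
Result = w

w


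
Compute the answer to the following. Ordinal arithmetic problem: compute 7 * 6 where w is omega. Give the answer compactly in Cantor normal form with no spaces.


Compute 7 * 6.
Ordinal * is associative and left-distributive over +, but NOT commutative; for finite n>1, n*w = w but w*n stays w*n.
Both finite; ordinal * agrees with natural *: 7 * 6 = 42.
Result = 42

42


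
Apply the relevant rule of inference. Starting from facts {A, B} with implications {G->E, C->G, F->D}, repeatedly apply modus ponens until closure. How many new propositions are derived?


Initial facts: {A, B}
Apply modus ponens to closure:
  (no implication fires)
Final known: {A, B}
New propositions: {(none)}
Count = 0

0


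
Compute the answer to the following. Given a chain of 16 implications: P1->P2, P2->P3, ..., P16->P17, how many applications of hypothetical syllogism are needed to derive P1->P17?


With 16 implications in a chain connecting 17 propositions:
P1->P2, P2->P3, ..., P16->P17
Steps needed = (number of implications) - 1 = 16 - 1 = 15

15


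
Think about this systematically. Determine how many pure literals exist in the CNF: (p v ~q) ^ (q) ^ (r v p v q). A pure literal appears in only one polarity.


Check each variable for pure literal status:
p: pure positive
q: mixed (not pure)
r: pure positive
Pure literal count = 2

2


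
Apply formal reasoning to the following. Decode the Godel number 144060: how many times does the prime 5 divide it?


Factorize 144060 by dividing by 5 repeatedly.
Division steps: 5 divides 144060 exactly 1 time(s).
Exponent of 5 = 1

1


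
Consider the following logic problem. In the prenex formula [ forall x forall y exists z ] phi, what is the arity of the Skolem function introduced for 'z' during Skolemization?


Quantifier prefix: forall x forall y exists z
'z' is existentially quantified at position 3.
Universal variables preceding it: x, y
Skolem function arity = 2

2


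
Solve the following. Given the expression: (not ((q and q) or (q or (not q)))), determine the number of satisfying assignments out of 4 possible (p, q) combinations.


Check all 4 assignments:
p=0, q=0: 0
p=0, q=1: 0
p=1, q=0: 0
p=1, q=1: 0
Count of True = 0

0


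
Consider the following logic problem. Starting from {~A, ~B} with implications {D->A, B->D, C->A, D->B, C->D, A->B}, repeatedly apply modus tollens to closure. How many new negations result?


Initial negated facts: {~A, ~B}
Apply modus tollens to closure:
  ~A and D->A  =>  ~D
  ~A and C->A  =>  ~C
Final negated: {~A, ~B, ~C, ~D}
New negations: {~C, ~D}
Count = 2

2


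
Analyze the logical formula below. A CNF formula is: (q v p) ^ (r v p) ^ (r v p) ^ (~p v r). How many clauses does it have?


A CNF formula is a conjunction of clauses.
Clauses are separated by ^.
Counting the conjuncts: 4 clauses.

4


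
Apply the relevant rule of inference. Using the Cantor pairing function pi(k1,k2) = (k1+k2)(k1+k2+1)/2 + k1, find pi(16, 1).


k1 + k2 = 17
(k1+k2)(k1+k2+1)/2 = 17 * 18 / 2 = 153
pi = 153 + 16 = 169

169


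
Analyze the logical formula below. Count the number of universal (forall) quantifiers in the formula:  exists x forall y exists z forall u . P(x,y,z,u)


Quantifier prefix: exists x forall y exists z forall u
Mark each quantifier type:
  E U E U
Universal count = 2, Existential count = 2
Asked for universal (forall) quantifiers: 2

2


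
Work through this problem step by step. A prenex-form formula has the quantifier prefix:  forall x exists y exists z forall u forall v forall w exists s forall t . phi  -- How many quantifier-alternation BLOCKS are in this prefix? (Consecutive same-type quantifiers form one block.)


Quantifier-type sequence: A E E A A A E A  (A=forall, E=exists)
Group into maximal same-type runs:
  Ax1 | Ex2 | Ax3 | Ex1 | Ax1
Number of blocks = 5

5


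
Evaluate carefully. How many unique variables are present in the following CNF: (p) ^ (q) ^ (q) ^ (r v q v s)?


Identify each variable that appears in the formula.
Variables found: p, q, r, s
Count = 4

4


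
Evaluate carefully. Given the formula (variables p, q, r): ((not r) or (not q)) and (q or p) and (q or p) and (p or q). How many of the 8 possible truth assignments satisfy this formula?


Evaluate all 8 assignments for p, q, r:
p=0, q=0, r=0: 0
p=0, q=0, r=1: 0
p=0, q=1, r=0: 1
p=0, q=1, r=1: 0
p=1, q=0, r=0: 1
p=1, q=0, r=1: 1
p=1, q=1, r=0: 1
p=1, q=1, r=1: 0
Satisfying count = 4

4


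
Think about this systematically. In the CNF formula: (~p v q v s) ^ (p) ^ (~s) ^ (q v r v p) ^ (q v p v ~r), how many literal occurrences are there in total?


Counting literals in each clause:
Clause 1: 3 literal(s)
Clause 2: 1 literal(s)
Clause 3: 1 literal(s)
Clause 4: 3 literal(s)
Clause 5: 3 literal(s)
Total = 11

11


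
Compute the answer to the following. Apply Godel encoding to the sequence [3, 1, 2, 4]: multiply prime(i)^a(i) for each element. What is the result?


Encode each element as an exponent of the corresponding prime:
  2^3 = 8
  3^1 = 3
  5^2 = 25
  7^4 = 2401
Product = 8 * 3 * 25 * 2401 = 1440600

1440600


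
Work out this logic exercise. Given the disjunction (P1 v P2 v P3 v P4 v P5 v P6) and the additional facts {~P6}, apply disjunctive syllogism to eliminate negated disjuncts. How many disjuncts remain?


Original disjuncts (6): P1, P2, P3, P4, P5, P6
Negated (eliminate): ~P6
Remaining disjuncts: P1, P2, P3, P4, P5
Count = 6 - 1 = 5

5


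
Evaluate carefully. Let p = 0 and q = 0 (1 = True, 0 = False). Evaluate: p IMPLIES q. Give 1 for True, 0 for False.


p = 0, q = 0
Operation: p IMPLIES q
Evaluate: 0 IMPLIES 0 = 1

1


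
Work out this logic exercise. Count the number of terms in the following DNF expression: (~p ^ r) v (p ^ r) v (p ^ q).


A DNF formula is a disjunction of terms (conjunctions).
Terms are separated by v.
Counting the disjuncts: 3 terms.

3


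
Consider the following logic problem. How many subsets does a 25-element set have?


The power set of a set with n elements has 2^n elements.
|P(S)| = 2^25 = 33554432

33554432


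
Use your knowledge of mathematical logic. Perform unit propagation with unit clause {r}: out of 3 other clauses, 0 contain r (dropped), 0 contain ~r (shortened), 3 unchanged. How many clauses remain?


Satisfied (removed): 0
Shortened (remain): 0
Unchanged (remain): 3
Remaining = 0 + 3 = 3

3


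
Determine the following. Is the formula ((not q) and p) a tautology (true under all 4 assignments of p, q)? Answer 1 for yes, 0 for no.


Check all 4 assignments:
p=0, q=0: 0
p=0, q=1: 0
p=1, q=0: 1
p=1, q=1: 0
Satisfying count = 1/4.
Tautology iff count = 4: no.

0


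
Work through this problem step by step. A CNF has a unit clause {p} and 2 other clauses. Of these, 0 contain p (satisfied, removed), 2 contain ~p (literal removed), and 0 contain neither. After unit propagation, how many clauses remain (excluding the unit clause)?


Satisfied (removed): 0
Shortened (remain): 2
Unchanged (remain): 0
Remaining = 2 + 0 = 2

2


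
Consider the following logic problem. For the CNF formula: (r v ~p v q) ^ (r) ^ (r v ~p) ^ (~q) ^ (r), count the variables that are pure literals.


Check each variable for pure literal status:
p: pure negative
q: mixed (not pure)
r: pure positive
Pure literal count = 2

2


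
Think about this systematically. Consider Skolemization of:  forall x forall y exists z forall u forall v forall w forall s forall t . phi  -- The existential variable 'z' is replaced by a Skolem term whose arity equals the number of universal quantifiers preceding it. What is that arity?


Quantifier prefix: forall x forall y exists z forall u forall v forall w forall s forall t
'z' is existentially quantified at position 3.
Universal variables preceding it: x, y
Skolem function arity = 2

2


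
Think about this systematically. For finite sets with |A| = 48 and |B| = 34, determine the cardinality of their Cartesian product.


The Cartesian product A x B contains all ordered pairs (a, b).
|A x B| = |A| * |B| = 48 * 34 = 1632

1632


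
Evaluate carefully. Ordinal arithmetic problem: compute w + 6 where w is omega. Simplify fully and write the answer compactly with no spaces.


Compute w + 6.
Ordinal + is associative but NOT commutative; for finite n>0, n + w = w but w + n stays w+n.
w + 6 is already in normal form (a successor ordinal beyond w).
Result = w+6

w+6


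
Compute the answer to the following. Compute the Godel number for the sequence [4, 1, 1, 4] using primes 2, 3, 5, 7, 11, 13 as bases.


Encode each element as an exponent of the corresponding prime:
  2^4 = 16
  3^1 = 3
  5^1 = 5
  7^4 = 2401
Product = 16 * 3 * 5 * 2401 = 576240

576240


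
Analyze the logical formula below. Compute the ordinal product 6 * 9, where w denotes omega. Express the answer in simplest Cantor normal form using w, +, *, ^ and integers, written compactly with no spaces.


Compute 6 * 9.
Ordinal * is associative and left-distributive over +, but NOT commutative; for finite n>1, n*w = w but w*n stays w*n.
Both finite; ordinal * agrees with natural *: 6 * 9 = 54.
Result = 54

54


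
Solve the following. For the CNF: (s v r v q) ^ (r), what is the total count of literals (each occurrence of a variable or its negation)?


Counting literals in each clause:
Clause 1: 3 literal(s)
Clause 2: 1 literal(s)
Total = 4

4


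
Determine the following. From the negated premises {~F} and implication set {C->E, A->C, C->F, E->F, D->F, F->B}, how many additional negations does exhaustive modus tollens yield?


Initial negated facts: {~F}
Apply modus tollens to closure:
  ~F and C->F  =>  ~C
  ~F and E->F  =>  ~E
  ~F and D->F  =>  ~D
  ~C and A->C  =>  ~A
Final negated: {~A, ~C, ~D, ~E, ~F}
New negations: {~A, ~C, ~D, ~E}
Count = 4

4


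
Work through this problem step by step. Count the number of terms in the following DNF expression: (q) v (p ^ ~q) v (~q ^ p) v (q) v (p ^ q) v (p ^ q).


A DNF formula is a disjunction of terms (conjunctions).
Terms are separated by v.
Counting the disjuncts: 6 terms.

6


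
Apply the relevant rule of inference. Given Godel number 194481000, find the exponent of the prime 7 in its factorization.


Factorize 194481000 by dividing by 7 repeatedly.
Division steps: 7 divides 194481000 exactly 4 time(s).
Exponent of 7 = 4

4


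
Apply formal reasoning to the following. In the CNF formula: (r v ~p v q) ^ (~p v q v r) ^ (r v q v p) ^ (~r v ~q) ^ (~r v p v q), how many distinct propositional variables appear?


Identify each variable that appears in the formula.
Variables found: p, q, r
Count = 3

3


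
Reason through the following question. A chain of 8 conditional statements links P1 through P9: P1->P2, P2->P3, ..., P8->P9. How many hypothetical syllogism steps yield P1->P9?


With 8 implications in a chain connecting 9 propositions:
P1->P2, P2->P3, ..., P8->P9
Steps needed = (number of implications) - 1 = 8 - 1 = 7

7


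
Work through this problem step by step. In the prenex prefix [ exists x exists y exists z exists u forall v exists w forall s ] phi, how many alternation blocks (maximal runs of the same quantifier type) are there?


Quantifier-type sequence: E E E E A E A  (A=forall, E=exists)
Group into maximal same-type runs:
  Ex4 | Ax1 | Ex1 | Ax1
Number of blocks = 4

4


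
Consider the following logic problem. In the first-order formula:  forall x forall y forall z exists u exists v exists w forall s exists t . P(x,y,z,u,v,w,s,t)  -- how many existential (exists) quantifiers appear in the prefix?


Quantifier prefix: forall x forall y forall z exists u exists v exists w forall s exists t
Mark each quantifier type:
  U U U E E E U E
Universal count = 4, Existential count = 4
Asked for existential (exists) quantifiers: 4

4


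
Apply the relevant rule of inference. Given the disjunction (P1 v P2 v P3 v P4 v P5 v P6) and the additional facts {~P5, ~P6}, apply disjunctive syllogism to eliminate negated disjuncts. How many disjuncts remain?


Original disjuncts (6): P1, P2, P3, P4, P5, P6
Negated (eliminate): ~P5, ~P6
Remaining disjuncts: P1, P2, P3, P4
Count = 6 - 2 = 4

4


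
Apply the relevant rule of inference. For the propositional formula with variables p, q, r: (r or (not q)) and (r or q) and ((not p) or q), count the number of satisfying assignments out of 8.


Evaluate all 8 assignments for p, q, r:
p=0, q=0, r=0: 0
p=0, q=0, r=1: 1
p=0, q=1, r=0: 0
p=0, q=1, r=1: 1
p=1, q=0, r=0: 0
p=1, q=0, r=1: 0
p=1, q=1, r=0: 0
p=1, q=1, r=1: 1
Satisfying count = 3

3


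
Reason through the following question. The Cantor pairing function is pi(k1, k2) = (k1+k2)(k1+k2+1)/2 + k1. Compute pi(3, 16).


k1 + k2 = 19
(k1+k2)(k1+k2+1)/2 = 19 * 20 / 2 = 190
pi = 190 + 3 = 193

193


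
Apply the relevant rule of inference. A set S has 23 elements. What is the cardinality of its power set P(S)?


The power set of a set with n elements has 2^n elements.
|P(S)| = 2^23 = 8388608

8388608


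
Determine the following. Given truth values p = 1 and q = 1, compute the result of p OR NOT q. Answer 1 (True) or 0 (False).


p = 1, q = 1
Operation: p OR NOT q
Evaluate: 1 OR NOT 1 = 1

1


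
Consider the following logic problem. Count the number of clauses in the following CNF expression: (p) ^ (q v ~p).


A CNF formula is a conjunction of clauses.
Clauses are separated by ^.
Counting the conjuncts: 2 clauses.

2


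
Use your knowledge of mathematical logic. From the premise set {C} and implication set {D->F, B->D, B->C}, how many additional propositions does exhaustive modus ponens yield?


Initial facts: {C}
Apply modus ponens to closure:
  (no implication fires)
Final known: {C}
New propositions: {(none)}
Count = 0

0


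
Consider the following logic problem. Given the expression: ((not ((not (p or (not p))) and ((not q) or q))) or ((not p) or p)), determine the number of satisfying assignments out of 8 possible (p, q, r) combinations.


Check all 8 assignments:
p=0, q=0, r=0: 1
p=0, q=0, r=1: 1
p=0, q=1, r=0: 1
p=0, q=1, r=1: 1
p=1, q=0, r=0: 1
p=1, q=0, r=1: 1
p=1, q=1, r=0: 1
p=1, q=1, r=1: 1
Count of True = 8

8


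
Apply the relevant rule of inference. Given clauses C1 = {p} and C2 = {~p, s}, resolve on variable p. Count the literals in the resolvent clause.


Remove p from C1 and ~p from C2.
C1 remainder: {}
C2 remainder: {s}
Union (resolvent): {s}
Resolvent has 1 literal(s).

1


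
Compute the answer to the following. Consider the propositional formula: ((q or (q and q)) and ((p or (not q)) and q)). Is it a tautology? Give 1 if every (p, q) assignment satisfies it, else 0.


Check all 4 assignments:
p=0, q=0: 0
p=0, q=1: 0
p=1, q=0: 0
p=1, q=1: 1
Satisfying count = 1/4.
Tautology iff count = 4: no.

0


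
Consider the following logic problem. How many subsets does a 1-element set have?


The power set of a set with n elements has 2^n elements.
|P(S)| = 2^1 = 2

2


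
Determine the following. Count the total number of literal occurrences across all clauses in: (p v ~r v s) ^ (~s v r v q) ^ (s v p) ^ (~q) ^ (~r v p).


Counting literals in each clause:
Clause 1: 3 literal(s)
Clause 2: 3 literal(s)
Clause 3: 2 literal(s)
Clause 4: 1 literal(s)
Clause 5: 2 literal(s)
Total = 11

11


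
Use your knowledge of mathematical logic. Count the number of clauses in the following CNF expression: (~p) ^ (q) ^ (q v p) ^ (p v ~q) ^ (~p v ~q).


A CNF formula is a conjunction of clauses.
Clauses are separated by ^.
Counting the conjuncts: 5 clauses.

5


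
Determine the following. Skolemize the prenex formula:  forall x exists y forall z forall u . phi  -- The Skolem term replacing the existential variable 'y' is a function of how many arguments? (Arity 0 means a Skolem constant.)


Quantifier prefix: forall x exists y forall z forall u
'y' is existentially quantified at position 2.
Universal variables preceding it: x
Skolem function arity = 1

1


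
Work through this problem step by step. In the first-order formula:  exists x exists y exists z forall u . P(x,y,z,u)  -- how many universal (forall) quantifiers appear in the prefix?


Quantifier prefix: exists x exists y exists z forall u
Mark each quantifier type:
  E E E U
Universal count = 1, Existential count = 3
Asked for universal (forall) quantifiers: 1

1


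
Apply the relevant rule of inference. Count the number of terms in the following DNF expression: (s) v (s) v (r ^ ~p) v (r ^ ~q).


A DNF formula is a disjunction of terms (conjunctions).
Terms are separated by v.
Counting the disjuncts: 4 terms.

4


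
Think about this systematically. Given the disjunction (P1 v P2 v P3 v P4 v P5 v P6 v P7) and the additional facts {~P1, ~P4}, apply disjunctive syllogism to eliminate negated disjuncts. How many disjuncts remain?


Original disjuncts (7): P1, P2, P3, P4, P5, P6, P7
Negated (eliminate): ~P1, ~P4
Remaining disjuncts: P2, P3, P5, P6, P7
Count = 7 - 2 = 5

5


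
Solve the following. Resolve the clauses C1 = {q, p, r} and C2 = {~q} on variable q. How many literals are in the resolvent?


Remove q from C1 and ~q from C2.
C1 remainder: {p, r}
C2 remainder: {}
Union (resolvent): {p, r}
Resolvent has 2 literal(s).

2


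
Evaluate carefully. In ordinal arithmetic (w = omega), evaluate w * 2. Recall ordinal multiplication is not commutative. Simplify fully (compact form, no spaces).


Compute w * 2.
Ordinal * is associative and left-distributive over +, but NOT commutative; for finite n>1, n*w = w but w*n stays w*n.
w * 2 means 2 copies of w concatenated: w*2.
Result = w*2

w*2


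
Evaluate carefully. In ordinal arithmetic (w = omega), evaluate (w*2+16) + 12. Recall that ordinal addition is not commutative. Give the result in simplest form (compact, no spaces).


Compute (w*2+16) + 12.
Ordinal + is associative but NOT commutative; for finite n>0, n + w = w but w + n stays w+n.
By associativity: (w*2+16) + 12 = w*2 + (16+12) = w*2+28.
Result = w*2+28

w*2+28


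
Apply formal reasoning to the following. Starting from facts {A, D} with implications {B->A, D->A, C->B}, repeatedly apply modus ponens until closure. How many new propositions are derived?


Initial facts: {A, D}
Apply modus ponens to closure:
  (no implication fires)
Final known: {A, D}
New propositions: {(none)}
Count = 0

0


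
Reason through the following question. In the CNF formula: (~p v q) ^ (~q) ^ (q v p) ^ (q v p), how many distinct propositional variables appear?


Identify each variable that appears in the formula.
Variables found: p, q
Count = 2

2


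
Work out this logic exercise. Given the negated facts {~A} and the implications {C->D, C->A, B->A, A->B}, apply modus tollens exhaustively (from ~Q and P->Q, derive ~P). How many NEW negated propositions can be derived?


Initial negated facts: {~A}
Apply modus tollens to closure:
  ~A and C->A  =>  ~C
  ~A and B->A  =>  ~B
Final negated: {~A, ~B, ~C}
New negations: {~B, ~C}
Count = 2

2


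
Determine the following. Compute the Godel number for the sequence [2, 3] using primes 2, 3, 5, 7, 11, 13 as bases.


Encode each element as an exponent of the corresponding prime:
  2^2 = 4
  3^3 = 27
Product = 4 * 27 = 108

108


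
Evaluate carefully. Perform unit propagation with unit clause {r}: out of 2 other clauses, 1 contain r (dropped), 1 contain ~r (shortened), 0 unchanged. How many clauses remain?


Satisfied (removed): 1
Shortened (remain): 1
Unchanged (remain): 0
Remaining = 1 + 0 = 1

1


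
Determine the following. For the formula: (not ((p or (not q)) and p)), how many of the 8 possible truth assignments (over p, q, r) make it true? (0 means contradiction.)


Check all 8 assignments:
p=0, q=0, r=0: 1
p=0, q=0, r=1: 1
p=0, q=1, r=0: 1
p=0, q=1, r=1: 1
p=1, q=0, r=0: 0
p=1, q=0, r=1: 0
p=1, q=1, r=0: 0
p=1, q=1, r=1: 0
Count of True = 4

4


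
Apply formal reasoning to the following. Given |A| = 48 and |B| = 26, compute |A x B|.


The Cartesian product A x B contains all ordered pairs (a, b).
|A x B| = |A| * |B| = 48 * 26 = 1248

1248


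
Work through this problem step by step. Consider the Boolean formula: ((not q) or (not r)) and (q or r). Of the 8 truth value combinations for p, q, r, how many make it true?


Evaluate all 8 assignments for p, q, r:
p=0, q=0, r=0: 0
p=0, q=0, r=1: 1
p=0, q=1, r=0: 1
p=0, q=1, r=1: 0
p=1, q=0, r=0: 0
p=1, q=0, r=1: 1
p=1, q=1, r=0: 1
p=1, q=1, r=1: 0
Satisfying count = 4

4


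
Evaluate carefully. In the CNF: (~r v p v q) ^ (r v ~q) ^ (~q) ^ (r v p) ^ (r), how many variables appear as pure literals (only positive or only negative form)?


Check each variable for pure literal status:
p: pure positive
q: mixed (not pure)
r: mixed (not pure)
Pure literal count = 1

1


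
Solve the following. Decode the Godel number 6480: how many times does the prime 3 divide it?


Factorize 6480 by dividing by 3 repeatedly.
Division steps: 3 divides 6480 exactly 4 time(s).
Exponent of 3 = 4

4


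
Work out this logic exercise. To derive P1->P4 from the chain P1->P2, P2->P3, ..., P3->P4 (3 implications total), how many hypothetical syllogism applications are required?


With 3 implications in a chain connecting 4 propositions:
P1->P2, P2->P3, ..., P3->P4
Steps needed = (number of implications) - 1 = 3 - 1 = 2

2


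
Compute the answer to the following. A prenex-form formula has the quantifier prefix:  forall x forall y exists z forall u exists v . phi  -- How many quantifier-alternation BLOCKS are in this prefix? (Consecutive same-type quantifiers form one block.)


Quantifier-type sequence: A A E A E  (A=forall, E=exists)
Group into maximal same-type runs:
  Ax2 | Ex1 | Ax1 | Ex1
Number of blocks = 4

4


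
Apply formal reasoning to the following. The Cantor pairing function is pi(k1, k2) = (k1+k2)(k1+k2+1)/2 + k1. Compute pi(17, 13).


k1 + k2 = 30
(k1+k2)(k1+k2+1)/2 = 30 * 31 / 2 = 465
pi = 465 + 17 = 482

482


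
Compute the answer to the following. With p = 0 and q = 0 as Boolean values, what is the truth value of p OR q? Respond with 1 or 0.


p = 0, q = 0
Operation: p OR q
Evaluate: 0 OR 0 = 0

0


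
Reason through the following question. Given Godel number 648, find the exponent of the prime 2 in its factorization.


Factorize 648 by dividing by 2 repeatedly.
Division steps: 2 divides 648 exactly 3 time(s).
Exponent of 2 = 3

3


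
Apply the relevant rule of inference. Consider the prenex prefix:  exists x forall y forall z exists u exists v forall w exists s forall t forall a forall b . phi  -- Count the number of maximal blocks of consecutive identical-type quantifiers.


Quantifier-type sequence: E A A E E A E A A A  (A=forall, E=exists)
Group into maximal same-type runs:
  Ex1 | Ax2 | Ex2 | Ax1 | Ex1 | Ax3
Number of blocks = 6

6


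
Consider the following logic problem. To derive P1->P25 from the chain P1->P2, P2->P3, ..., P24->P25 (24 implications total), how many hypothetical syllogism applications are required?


With 24 implications in a chain connecting 25 propositions:
P1->P2, P2->P3, ..., P24->P25
Steps needed = (number of implications) - 1 = 24 - 1 = 23

23


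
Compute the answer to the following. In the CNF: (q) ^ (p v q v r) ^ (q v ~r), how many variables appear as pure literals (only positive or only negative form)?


Check each variable for pure literal status:
p: pure positive
q: pure positive
r: mixed (not pure)
Pure literal count = 2

2
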